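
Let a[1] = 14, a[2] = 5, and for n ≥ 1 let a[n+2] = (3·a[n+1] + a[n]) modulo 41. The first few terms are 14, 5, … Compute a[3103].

4

Computing terms: a[1] = 14,  a[2] = 5,  a[3] = 29,  a[4] = 10,  a[5] = 18,  a[6] = 23,  a[7] = 5,  a[8] = 38,  a[9] = 37,  a[10] = 26,  a[11] = 33,  a[12] = 2,  a[13] = 39,  a[14] = 37,  a[15] = 27,  a[16] = 36,  a[17] = 12,  a[18] = 31,  a[19] = 23,  a[20] = 18,  a[21] = 36,  a[22] = 3,  a[23] = 4,  a[24] = 15,  a[25] = 8,  a[26] = 39,  a[27] = 2,  a[28] = 4,  a[29] = 14,  a[30] = 5.
Since (a[29], a[30]) = (a[1], a[2]) = (14, 5) (two consecutive terms determine the rest), the sequence is periodic with period 28.
(3103 - 1) mod 28 = 22, so a[3103] = a[23] = 4.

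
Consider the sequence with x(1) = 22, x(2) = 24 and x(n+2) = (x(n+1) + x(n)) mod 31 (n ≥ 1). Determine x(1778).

Computing terms: x(1) = 22,  x(2) = 24,  x(3) = 15,  x(4) = 8,  x(5) = 23,  x(6) = 0,  x(7) = 23,  x(8) = 23,  x(9) = 15,  x(10) = 7,  x(11) = 22,  x(12) = 29,  x(13) = 20,  x(14) = 18,  x(15) = 7,  x(16) = 25,  x(17) = 1,  x(18) = 26,  x(19) = 27,  x(20) = 22,  x(21) = 18,  x(22) = 9,  x(23) = 27,  x(24) = 5,  x(25) = 1,  x(26) = 6,  x(27) = 7,  x(28) = 13,  x(29) = 20,  x(30) = 2,  x(31) = 22,  x(32) = 24.
The sequence repeats with period 30.
(1778 - 1) mod 30 = 7, so x(1778) = x(8) = 23.

23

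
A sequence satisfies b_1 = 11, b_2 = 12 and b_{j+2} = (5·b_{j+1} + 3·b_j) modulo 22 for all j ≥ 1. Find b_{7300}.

Computing terms: b_1 = 11,  b_2 = 12,  b_3 = 5,  b_4 = 17,  b_5 = 12,  b_6 = 1,  b_7 = 19,  b_8 = 10,  b_9 = 19,  b_{10} = 15,  b_{11} = 0,  b_{12} = 1,  b_{13} = 5,  b_{14} = 6,  b_{15} = 1,  b_{16} = 1,  b_{17} = 8,  b_{18} = 21,  b_{19} = 19,  b_{20} = 4,  b_{21} = 11,  b_{22} = 1,  b_{23} = 16,  b_{24} = 17,  b_{25} = 1,  b_{26} = 12,  b_{27} = 19,  b_{28} = 21,  b_{29} = 8,  b_{30} = 15,  b_{31} = 11,  b_{32} = 12.
Since (b_{31}, b_{32}) = (b_1, b_2) = (11, 12) (two consecutive terms determine the rest), the sequence is periodic with period 30.
So b_{7300} = b_{1 + ((7300-1) mod 30)} = b_{10} = 15.

15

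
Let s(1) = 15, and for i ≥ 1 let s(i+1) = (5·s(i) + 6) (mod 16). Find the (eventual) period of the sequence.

s(1) = 15; s(2) = 1; s(3) = 11; s(4) = 13; s(5) = 7; s(6) = 9; s(7) = 3; s(8) = 5; s(9) = 15.
The sequence repeats with period 8.

8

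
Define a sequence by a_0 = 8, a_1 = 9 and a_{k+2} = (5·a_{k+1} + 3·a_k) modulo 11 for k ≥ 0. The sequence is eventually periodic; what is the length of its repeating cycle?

a_0 = 8,  a_1 = 9,  a_2 = 3,  a_3 = 9,  a_4 = 10,  a_5 = 0,  a_6 = 8,  a_7 = 7,  a_8 = 4,  a_9 = 8,  a_{10} = 8,  a_{11} = 9.
The sequence repeats with period 10.

10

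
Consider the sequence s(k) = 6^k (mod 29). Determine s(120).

23

Computing terms: s(1) = 6,  s(2) = 7,  s(3) = 13,  s(4) = 20,  s(5) = 4,  s(6) = 24,  s(7) = 28,  s(8) = 23,  s(9) = 22,  s(10) = 16,  s(11) = 9,  s(12) = 25,  s(13) = 5,  s(14) = 1,  s(15) = 6.
The sequence repeats with period 14.
(120 - 1) mod 14 = 7, so s(120) = s(8) = 23.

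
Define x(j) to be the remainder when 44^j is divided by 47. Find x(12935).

x(1) = 44,  x(2) = 9,  x(3) = 20,  x(4) = 34,  x(5) = 39,  x(6) = 24,  x(7) = 22,  x(8) = 28,  x(9) = 10,  x(10) = 17,  x(11) = 43,  x(12) = 12,  x(13) = 11,  x(14) = 14,  x(15) = 5,  x(16) = 32,  x(17) = 45,  x(18) = 6,  x(19) = 29,  x(20) = 7,  x(21) = 26,  x(22) = 16,  x(23) = 46,  x(24) = 3,  x(25) = 38,  x(26) = 27,  x(27) = 13,  x(28) = 8,  x(29) = 23,  x(30) = 25,  x(31) = 19,  x(32) = 37,  x(33) = 30,  x(34) = 4,  x(35) = 35,  x(36) = 36,  x(37) = 33,  x(38) = 42,  x(39) = 15,  x(40) = 2,  x(41) = 41,  x(42) = 18,  x(43) = 40,  x(44) = 21,  x(45) = 31,  x(46) = 1,  x(47) = 44.
Since x(47) = x(1) = 44, the sequence is periodic with period 46.
So x(12935) = x(1 + ((12935-1) mod 46)) = x(9) = 10.

10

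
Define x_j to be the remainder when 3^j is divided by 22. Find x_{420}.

1

Computing terms: x_1 = 3; x_2 = 9; x_3 = 5; x_4 = 15; x_5 = 1; x_6 = 3.
Since x_6 = x_1 = 3, the sequence is periodic with period 5.
(420 - 1) mod 5 = 4, so x_{420} = x_5 = 1.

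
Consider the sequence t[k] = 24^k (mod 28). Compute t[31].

24

Computing terms: t[0] = 1,  t[1] = 24,  t[2] = 16,  t[3] = 20,  t[4] = 4,  t[5] = 12,  t[6] = 8,  t[7] = 24.
Since t[7] = t[1] = 24, the sequence is eventually periodic: after a pre-period of length 1 it cycles with period 6.
For k ≥ 1, t[k] depends only on (k - 1) mod 6. (31 - 1) mod 6 = 0, so t[31] = t[1] = 24.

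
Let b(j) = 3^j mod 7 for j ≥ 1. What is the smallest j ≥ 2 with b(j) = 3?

7

Listing terms: b(1) = 3, b(2) = 2, b(3) = 6, b(4) = 4, b(5) = 5, b(6) = 1, b(7) = 3.
The sequence repeats with period 6.
The value 3 next appears (with j ≥ 2) at b(7).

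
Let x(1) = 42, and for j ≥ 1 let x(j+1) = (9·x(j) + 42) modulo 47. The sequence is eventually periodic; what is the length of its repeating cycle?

23

x(1) = 42; x(2) = 44; x(3) = 15; x(4) = 36; x(5) = 37; x(6) = 46; x(7) = 33; x(8) = 10; x(9) = 38; x(10) = 8; x(11) = 20; x(12) = 34; x(13) = 19; x(14) = 25; x(15) = 32; x(16) = 1; x(17) = 4; x(18) = 31; x(19) = 39; x(20) = 17; x(21) = 7; x(22) = 11; x(23) = 0; x(24) = 42.
Since x(24) = x(1) = 42, the sequence is periodic with period 23.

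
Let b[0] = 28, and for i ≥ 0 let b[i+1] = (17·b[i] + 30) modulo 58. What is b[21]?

42

Listing terms: b[0] = 28,  b[1] = 42,  b[2] = 48,  b[3] = 34,  b[4] = 28.
Since b[4] = b[0] = 28, the sequence is periodic with period 4.
(21 - 0) mod 4 = 1, so b[21] = b[1] = 42.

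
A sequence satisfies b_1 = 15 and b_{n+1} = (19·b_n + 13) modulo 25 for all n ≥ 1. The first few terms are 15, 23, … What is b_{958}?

b_1 = 15,  b_2 = 23,  b_3 = 0,  b_4 = 13,  b_5 = 10,  b_6 = 3,  b_7 = 20,  b_8 = 18,  b_9 = 5,  b_{10} = 8,  b_{11} = 15.
The sequence repeats with period 10.
(958 - 1) mod 10 = 7, so b_{958} = b_8 = 18.

18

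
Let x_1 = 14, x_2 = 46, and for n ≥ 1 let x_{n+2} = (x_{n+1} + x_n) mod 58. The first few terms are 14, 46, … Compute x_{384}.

x_1 = 14; x_2 = 46; x_3 = 2; x_4 = 48; x_5 = 50; x_6 = 40; x_7 = 32; x_8 = 14; x_9 = 46.
The sequence repeats with period 7.
(384 - 1) mod 7 = 5, so x_{384} = x_6 = 40.

40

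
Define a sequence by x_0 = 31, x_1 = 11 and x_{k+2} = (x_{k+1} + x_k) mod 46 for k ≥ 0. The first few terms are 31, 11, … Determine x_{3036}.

We have x_0 = 31,  x_1 = 11,  x_2 = 42,  x_3 = 7,  x_4 = 3,  x_5 = 10,  x_6 = 13,  x_7 = 23,  x_8 = 36,  x_9 = 13,  x_{10} = 3,  x_{11} = 16,  x_{12} = 19,  x_{13} = 35,  x_{14} = 8,  x_{15} = 43,  x_{16} = 5,  x_{17} = 2,  x_{18} = 7,  x_{19} = 9,  x_{20} = 16,  x_{21} = 25,  x_{22} = 41,  x_{23} = 20,  x_{24} = 15,  x_{25} = 35,  x_{26} = 4,  x_{27} = 39,  x_{28} = 43,  x_{29} = 36,  x_{30} = 33,  x_{31} = 23,  x_{32} = 10,  x_{33} = 33,  x_{34} = 43,  x_{35} = 30,  x_{36} = 27,  x_{37} = 11,  x_{38} = 38,  x_{39} = 3,  x_{40} = 41,  x_{41} = 44,  x_{42} = 39,  x_{43} = 37,  x_{44} = 30,  x_{45} = 21,  x_{46} = 5,  x_{47} = 26,  x_{48} = 31,  x_{49} = 11.
The sequence repeats with period 48.
So x_{3036} = x_{0 + ((3036-0) mod 48)} = x_{12} = 19.

19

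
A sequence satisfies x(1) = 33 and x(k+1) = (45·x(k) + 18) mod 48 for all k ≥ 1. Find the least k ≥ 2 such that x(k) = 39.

We have x(1) = 33; x(2) = 15; x(3) = 21; x(4) = 3; x(5) = 9; x(6) = 39; x(7) = 45; x(8) = 27; x(9) = 33.
The sequence repeats with period 8.
The value 39 first appears (with k ≥ 2) at x(6).

6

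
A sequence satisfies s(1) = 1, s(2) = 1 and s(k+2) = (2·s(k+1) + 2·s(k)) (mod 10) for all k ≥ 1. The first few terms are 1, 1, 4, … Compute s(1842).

Listing terms: s(1) = 1, s(2) = 1, s(3) = 4, s(4) = 0, s(5) = 8, s(6) = 6, s(7) = 8, s(8) = 8, s(9) = 2, s(10) = 0, s(11) = 4, s(12) = 8, s(13) = 4, s(14) = 4, s(15) = 6, s(16) = 0, s(17) = 2, s(18) = 4, s(19) = 2, s(20) = 2, s(21) = 8, s(22) = 0, s(23) = 6, s(24) = 2, s(25) = 6, s(26) = 6, s(27) = 4, s(28) = 0.
Since (s(27), s(28)) = (s(3), s(4)) = (4, 0) (two consecutive terms determine the rest), the sequence is eventually periodic: after a pre-period of length 2 it cycles with period 24.
For k ≥ 3, s(k) depends only on (k - 3) mod 24. (1842 - 3) mod 24 = 15, so s(1842) = s(18) = 4.

4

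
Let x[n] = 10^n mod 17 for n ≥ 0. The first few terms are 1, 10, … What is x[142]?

8

Listing terms: x[0] = 1; x[1] = 10; x[2] = 15; x[3] = 14; x[4] = 4; x[5] = 6; x[6] = 9; x[7] = 5; x[8] = 16; x[9] = 7; x[10] = 2; x[11] = 3; x[12] = 13; x[13] = 11; x[14] = 8; x[15] = 12; x[16] = 1.
Since x[16] = x[0] = 1, the sequence is periodic with period 16.
So x[142] = x[0 + ((142-0) mod 16)] = x[14] = 8.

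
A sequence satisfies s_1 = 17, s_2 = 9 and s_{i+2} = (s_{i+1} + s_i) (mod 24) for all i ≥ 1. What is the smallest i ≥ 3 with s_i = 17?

We have s_1 = 17; s_2 = 9; s_3 = 2; s_4 = 11; s_5 = 13; s_6 = 0; s_7 = 13; s_8 = 13; s_9 = 2; s_{10} = 15; s_{11} = 17; s_{12} = 8; s_{13} = 1; s_{14} = 9; s_{15} = 10; s_{16} = 19; s_{17} = 5; s_{18} = 0; s_{19} = 5; s_{20} = 5; s_{21} = 10; s_{22} = 15; s_{23} = 1; s_{24} = 16; s_{25} = 17; s_{26} = 9.
Since (s_{25}, s_{26}) = (s_1, s_2) = (17, 9) (two consecutive terms determine the rest), the sequence is periodic with period 24.
The value 17 first appears (with i ≥ 3) at s_{11}.

11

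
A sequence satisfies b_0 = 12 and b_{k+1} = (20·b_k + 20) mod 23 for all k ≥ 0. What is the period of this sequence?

We have b_0 = 12; b_1 = 7; b_2 = 22; b_3 = 0; b_4 = 20; b_5 = 6; b_6 = 2; b_7 = 14; b_8 = 1; b_9 = 17; b_{10} = 15; b_{11} = 21; b_{12} = 3; b_{13} = 11; b_{14} = 10; b_{15} = 13; b_{16} = 4; b_{17} = 8; b_{18} = 19; b_{19} = 9; b_{20} = 16; b_{21} = 18; b_{22} = 12.
Since b_{22} = b_0 = 12, the sequence is periodic with period 22.

22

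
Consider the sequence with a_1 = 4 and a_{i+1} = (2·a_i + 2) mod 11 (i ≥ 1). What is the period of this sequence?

10

We have a_1 = 4, a_2 = 10, a_3 = 0, a_4 = 2, a_5 = 6, a_6 = 3, a_7 = 8, a_8 = 7, a_9 = 5, a_{10} = 1, a_{11} = 4.
Since a_{11} = a_1 = 4, the sequence is periodic with period 10.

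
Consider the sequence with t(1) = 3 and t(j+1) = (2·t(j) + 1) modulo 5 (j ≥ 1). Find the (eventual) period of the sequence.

4

t(1) = 3,  t(2) = 2,  t(3) = 0,  t(4) = 1,  t(5) = 3.
The sequence repeats with period 4.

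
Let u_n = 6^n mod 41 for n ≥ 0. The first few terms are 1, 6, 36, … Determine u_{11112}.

We have u_0 = 1; u_1 = 6; u_2 = 36; u_3 = 11; u_4 = 25; u_5 = 27; u_6 = 39; u_7 = 29; u_8 = 10; u_9 = 19; u_{10} = 32; u_{11} = 28; u_{12} = 4; u_{13} = 24; u_{14} = 21; u_{15} = 3; u_{16} = 18; u_{17} = 26; u_{18} = 33; u_{19} = 34; u_{20} = 40; u_{21} = 35; u_{22} = 5; u_{23} = 30; u_{24} = 16; u_{25} = 14; u_{26} = 2; u_{27} = 12; u_{28} = 31; u_{29} = 22; u_{30} = 9; u_{31} = 13; u_{32} = 37; u_{33} = 17; u_{34} = 20; u_{35} = 38; u_{36} = 23; u_{37} = 15; u_{38} = 8; u_{39} = 7; u_{40} = 1.
Since u_{40} = u_0 = 1, the sequence is periodic with period 40.
(11112 - 0) mod 40 = 32, so u_{11112} = u_{32} = 37.

37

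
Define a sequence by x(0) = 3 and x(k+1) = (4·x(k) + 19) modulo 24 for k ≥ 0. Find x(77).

Listing terms: x(0) = 3; x(1) = 7; x(2) = 23; x(3) = 15; x(4) = 7.
Since x(4) = x(1) = 7, the sequence is eventually periodic: after a pre-period of length 1 it cycles with period 3.
For k ≥ 1, x(k) depends only on (k - 1) mod 3. (77 - 1) mod 3 = 1, so x(77) = x(2) = 23.

23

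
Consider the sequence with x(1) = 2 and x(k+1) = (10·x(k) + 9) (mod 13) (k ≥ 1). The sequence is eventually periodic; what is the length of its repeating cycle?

Listing terms: x(1) = 2, x(2) = 3, x(3) = 0, x(4) = 9, x(5) = 8, x(6) = 11, x(7) = 2.
Since x(7) = x(1) = 2, the sequence is periodic with period 6.

6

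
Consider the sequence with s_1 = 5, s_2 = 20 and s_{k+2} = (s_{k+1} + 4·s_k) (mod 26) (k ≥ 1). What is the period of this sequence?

12

We have s_1 = 5; s_2 = 20; s_3 = 14; s_4 = 16; s_5 = 20; s_6 = 6; s_7 = 8; s_8 = 6; s_9 = 12; s_{10} = 10; s_{11} = 6; s_{12} = 20; s_{13} = 18; s_{14} = 20; s_{15} = 14.
Since (s_{14}, s_{15}) = (s_2, s_3) = (20, 14) (two consecutive terms determine the rest), the sequence is eventually periodic: after a pre-period of length 1 it cycles with period 12.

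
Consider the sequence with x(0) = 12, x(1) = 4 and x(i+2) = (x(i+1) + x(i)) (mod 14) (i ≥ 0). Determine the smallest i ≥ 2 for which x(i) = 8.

4

Computing terms: x(0) = 12, x(1) = 4, x(2) = 2, x(3) = 6, x(4) = 8, x(5) = 0, x(6) = 8, x(7) = 8, x(8) = 2, x(9) = 10, x(10) = 12, x(11) = 8, x(12) = 6, x(13) = 0, x(14) = 6, x(15) = 6, x(16) = 12, x(17) = 4.
The sequence repeats with period 16.
The value 8 first appears (with i ≥ 2) at x(4).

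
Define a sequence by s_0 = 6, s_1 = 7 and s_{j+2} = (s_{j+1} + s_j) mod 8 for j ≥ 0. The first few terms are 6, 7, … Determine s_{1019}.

1

s_0 = 6,  s_1 = 7,  s_2 = 5,  s_3 = 4,  s_4 = 1,  s_5 = 5,  s_6 = 6,  s_7 = 3,  s_8 = 1,  s_9 = 4,  s_{10} = 5,  s_{11} = 1,  s_{12} = 6,  s_{13} = 7.
The sequence repeats with period 12.
So s_{1019} = s_{0 + ((1019-0) mod 12)} = s_{11} = 1.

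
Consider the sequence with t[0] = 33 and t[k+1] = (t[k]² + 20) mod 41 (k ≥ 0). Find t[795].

0

We have t[0] = 33,  t[1] = 2,  t[2] = 24,  t[3] = 22,  t[4] = 12,  t[5] = 0,  t[6] = 20,  t[7] = 10,  t[8] = 38,  t[9] = 29,  t[10] = 0.
Since t[10] = t[5] = 0, the sequence is eventually periodic: after a pre-period of length 5 it cycles with period 5.
For k ≥ 5, t[k] depends only on (k - 5) mod 5. (795 - 5) mod 5 = 0, so t[795] = t[5] = 0.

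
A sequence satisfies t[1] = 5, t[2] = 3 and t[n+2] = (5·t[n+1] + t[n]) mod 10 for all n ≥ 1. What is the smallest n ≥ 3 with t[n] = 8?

6

Listing terms: t[1] = 5; t[2] = 3; t[3] = 0; t[4] = 3; t[5] = 5; t[6] = 8; t[7] = 5; t[8] = 3.
Since (t[7], t[8]) = (t[1], t[2]) = (5, 3) (two consecutive terms determine the rest), the sequence is periodic with period 6.
The value 8 first appears (with n ≥ 3) at t[6].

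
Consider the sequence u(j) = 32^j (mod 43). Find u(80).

We have u(1) = 32, u(2) = 35, u(3) = 2, u(4) = 21, u(5) = 27, u(6) = 4, u(7) = 42, u(8) = 11, u(9) = 8, u(10) = 41, u(11) = 22, u(12) = 16, u(13) = 39, u(14) = 1, u(15) = 32.
The sequence repeats with period 14.
So u(80) = u(1 + ((80-1) mod 14)) = u(10) = 41.

41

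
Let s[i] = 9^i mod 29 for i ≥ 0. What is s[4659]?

22

Listing terms: s[0] = 1; s[1] = 9; s[2] = 23; s[3] = 4; s[4] = 7; s[5] = 5; s[6] = 16; s[7] = 28; s[8] = 20; s[9] = 6; s[10] = 25; s[11] = 22; s[12] = 24; s[13] = 13; s[14] = 1.
Since s[14] = s[0] = 1, the sequence is periodic with period 14.
So s[4659] = s[0 + ((4659-0) mod 14)] = s[11] = 22.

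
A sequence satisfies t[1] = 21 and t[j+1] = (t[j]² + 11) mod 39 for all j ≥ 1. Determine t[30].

20

We have t[1] = 21, t[2] = 23, t[3] = 33, t[4] = 8, t[5] = 36, t[6] = 20, t[7] = 21.
The sequence repeats with period 6.
So t[30] = t[1 + ((30-1) mod 6)] = t[6] = 20.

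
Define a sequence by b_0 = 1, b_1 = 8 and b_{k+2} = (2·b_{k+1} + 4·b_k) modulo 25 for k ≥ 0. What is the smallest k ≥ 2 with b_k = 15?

12

b_0 = 1, b_1 = 8, b_2 = 20, b_3 = 22, b_4 = 24, b_5 = 11, b_6 = 18, b_7 = 5, b_8 = 7, b_9 = 9, b_{10} = 21, b_{11} = 3, b_{12} = 15, b_{13} = 17, b_{14} = 19, b_{15} = 6, b_{16} = 13, b_{17} = 0, b_{18} = 2, b_{19} = 4, b_{20} = 16, b_{21} = 23, b_{22} = 10, b_{23} = 12, b_{24} = 14, b_{25} = 1, b_{26} = 8.
The sequence repeats with period 25.
The value 15 first appears (with k ≥ 2) at b_{12}.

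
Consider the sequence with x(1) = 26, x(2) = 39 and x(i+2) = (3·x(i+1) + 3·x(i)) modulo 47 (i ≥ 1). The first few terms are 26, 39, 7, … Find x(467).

23

x(1) = 26,  x(2) = 39,  x(3) = 7,  x(4) = 44,  x(5) = 12,  x(6) = 27,  x(7) = 23,  x(8) = 9,  x(9) = 2,  x(10) = 33,  x(11) = 11,  x(12) = 38,  x(13) = 6,  x(14) = 38,  x(15) = 38,  x(16) = 40,  x(17) = 46,  x(18) = 23,  x(19) = 19,  x(20) = 32,  x(21) = 12,  x(22) = 38,  x(23) = 9,  x(24) = 0,  x(25) = 27,  x(26) = 34,  x(27) = 42,  x(28) = 40,  x(29) = 11,  x(30) = 12,  x(31) = 22,  x(32) = 8,  x(33) = 43,  x(34) = 12,  x(35) = 24,  x(36) = 14,  x(37) = 20,  x(38) = 8,  x(39) = 37,  x(40) = 41,  x(41) = 46,  x(42) = 26,  x(43) = 28,  x(44) = 21,  x(45) = 6,  x(46) = 34,  x(47) = 26,  x(48) = 39.
Since (x(47), x(48)) = (x(1), x(2)) = (26, 39) (two consecutive terms determine the rest), the sequence is periodic with period 46.
(467 - 1) mod 46 = 6, so x(467) = x(7) = 23.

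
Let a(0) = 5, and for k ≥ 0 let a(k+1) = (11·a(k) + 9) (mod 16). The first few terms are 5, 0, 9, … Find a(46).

We have a(0) = 5; a(1) = 0; a(2) = 9; a(3) = 12; a(4) = 13; a(5) = 8; a(6) = 1; a(7) = 4; a(8) = 5.
Since a(8) = a(0) = 5, the sequence is periodic with period 8.
So a(46) = a(0 + ((46-0) mod 8)) = a(6) = 1.

1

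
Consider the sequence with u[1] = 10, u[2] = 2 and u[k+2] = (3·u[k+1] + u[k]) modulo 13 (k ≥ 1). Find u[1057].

10

Computing terms: u[1] = 10,  u[2] = 2,  u[3] = 3,  u[4] = 11,  u[5] = 10,  u[6] = 2.
The sequence repeats with period 4.
So u[1057] = u[1 + ((1057-1) mod 4)] = u[1] = 10.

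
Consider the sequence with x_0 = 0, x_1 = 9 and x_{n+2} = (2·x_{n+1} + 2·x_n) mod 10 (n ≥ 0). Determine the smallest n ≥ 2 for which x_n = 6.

We have x_0 = 0,  x_1 = 9,  x_2 = 8,  x_3 = 4,  x_4 = 4,  x_5 = 6,  x_6 = 0,  x_7 = 2,  x_8 = 4,  x_9 = 2,  x_{10} = 2,  x_{11} = 8,  x_{12} = 0,  x_{13} = 6,  x_{14} = 2,  x_{15} = 6,  x_{16} = 6,  x_{17} = 4,  x_{18} = 0,  x_{19} = 8,  x_{20} = 6,  x_{21} = 8,  x_{22} = 8,  x_{23} = 2,  x_{24} = 0,  x_{25} = 4,  x_{26} = 8,  x_{27} = 4.
Since (x_{26}, x_{27}) = (x_2, x_3) = (8, 4) (two consecutive terms determine the rest), the sequence is eventually periodic: after a pre-period of length 2 it cycles with period 24.
The value 6 first appears (with n ≥ 2) at x_5.

5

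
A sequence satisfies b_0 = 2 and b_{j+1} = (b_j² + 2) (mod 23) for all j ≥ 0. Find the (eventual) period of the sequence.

Listing terms: b_0 = 2, b_1 = 6, b_2 = 15, b_3 = 20, b_4 = 11, b_5 = 8, b_6 = 20.
Since b_6 = b_3 = 20, the sequence is eventually periodic: after a pre-period of length 3 it cycles with period 3.

3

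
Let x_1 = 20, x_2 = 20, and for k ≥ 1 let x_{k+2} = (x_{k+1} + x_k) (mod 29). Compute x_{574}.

0

Computing terms: x_1 = 20,  x_2 = 20,  x_3 = 11,  x_4 = 2,  x_5 = 13,  x_6 = 15,  x_7 = 28,  x_8 = 14,  x_9 = 13,  x_{10} = 27,  x_{11} = 11,  x_{12} = 9,  x_{13} = 20,  x_{14} = 0,  x_{15} = 20,  x_{16} = 20.
The sequence repeats with period 14.
So x_{574} = x_{1 + ((574-1) mod 14)} = x_{14} = 0.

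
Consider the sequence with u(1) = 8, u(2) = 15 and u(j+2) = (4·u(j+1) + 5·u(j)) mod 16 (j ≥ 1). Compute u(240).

3

Computing terms: u(1) = 8, u(2) = 15, u(3) = 4, u(4) = 11, u(5) = 0, u(6) = 7, u(7) = 12, u(8) = 3, u(9) = 8, u(10) = 15.
Since (u(9), u(10)) = (u(1), u(2)) = (8, 15) (two consecutive terms determine the rest), the sequence is periodic with period 8.
So u(240) = u(1 + ((240-1) mod 8)) = u(8) = 3.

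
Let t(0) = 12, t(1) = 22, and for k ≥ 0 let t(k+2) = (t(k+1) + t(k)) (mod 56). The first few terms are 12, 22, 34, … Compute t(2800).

26

t(0) = 12; t(1) = 22; t(2) = 34; t(3) = 0; t(4) = 34; t(5) = 34; t(6) = 12; t(7) = 46; t(8) = 2; t(9) = 48; t(10) = 50; t(11) = 42; t(12) = 36; t(13) = 22; t(14) = 2; t(15) = 24; t(16) = 26; t(17) = 50; t(18) = 20; t(19) = 14; t(20) = 34; t(21) = 48; t(22) = 26; t(23) = 18; t(24) = 44; t(25) = 6; t(26) = 50; t(27) = 0; t(28) = 50; t(29) = 50; t(30) = 44; t(31) = 38; t(32) = 26; t(33) = 8; t(34) = 34; t(35) = 42; t(36) = 20; t(37) = 6; t(38) = 26; t(39) = 32; t(40) = 2; t(41) = 34; t(42) = 36; t(43) = 14; t(44) = 50; t(45) = 8; t(46) = 2; t(47) = 10; t(48) = 12; t(49) = 22.
The sequence repeats with period 48.
(2800 - 0) mod 48 = 16, so t(2800) = t(16) = 26.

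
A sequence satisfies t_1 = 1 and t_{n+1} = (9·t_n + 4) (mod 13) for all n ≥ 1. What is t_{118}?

1

We have t_1 = 1, t_2 = 0, t_3 = 4, t_4 = 1.
The sequence repeats with period 3.
So t_{118} = t_{1 + ((118-1) mod 3)} = t_1 = 1.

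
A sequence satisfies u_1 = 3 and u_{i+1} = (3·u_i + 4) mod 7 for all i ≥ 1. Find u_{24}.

Listing terms: u_1 = 3, u_2 = 6, u_3 = 1, u_4 = 0, u_5 = 4, u_6 = 2, u_7 = 3.
The sequence repeats with period 6.
So u_{24} = u_{1 + ((24-1) mod 6)} = u_6 = 2.

2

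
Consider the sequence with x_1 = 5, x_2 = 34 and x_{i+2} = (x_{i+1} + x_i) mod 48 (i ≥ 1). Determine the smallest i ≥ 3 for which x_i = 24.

11

Computing terms: x_1 = 5; x_2 = 34; x_3 = 39; x_4 = 25; x_5 = 16; x_6 = 41; x_7 = 9; x_8 = 2; x_9 = 11; x_{10} = 13; x_{11} = 24; x_{12} = 37; x_{13} = 13; x_{14} = 2; x_{15} = 15; x_{16} = 17; x_{17} = 32; x_{18} = 1; x_{19} = 33; x_{20} = 34; x_{21} = 19; x_{22} = 5; x_{23} = 24; x_{24} = 29; x_{25} = 5; x_{26} = 34.
Since (x_{25}, x_{26}) = (x_1, x_2) = (5, 34) (two consecutive terms determine the rest), the sequence is periodic with period 24.
The value 24 first appears (with i ≥ 3) at x_{11}.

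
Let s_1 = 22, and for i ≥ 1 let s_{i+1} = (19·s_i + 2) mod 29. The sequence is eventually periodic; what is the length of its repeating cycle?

s_1 = 22,  s_2 = 14,  s_3 = 7,  s_4 = 19,  s_5 = 15,  s_6 = 26,  s_7 = 3,  s_8 = 1,  s_9 = 21,  s_{10} = 24,  s_{11} = 23,  s_{12} = 4,  s_{13} = 20,  s_{14} = 5,  s_{15} = 10,  s_{16} = 18,  s_{17} = 25,  s_{18} = 13,  s_{19} = 17,  s_{20} = 6,  s_{21} = 0,  s_{22} = 2,  s_{23} = 11,  s_{24} = 8,  s_{25} = 9,  s_{26} = 28,  s_{27} = 12,  s_{28} = 27,  s_{29} = 22.
The sequence repeats with period 28.

28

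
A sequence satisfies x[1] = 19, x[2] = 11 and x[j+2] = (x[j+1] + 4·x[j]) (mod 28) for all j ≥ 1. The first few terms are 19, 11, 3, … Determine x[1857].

27

x[1] = 19,  x[2] = 11,  x[3] = 3,  x[4] = 19,  x[5] = 3,  x[6] = 23,  x[7] = 7,  x[8] = 15,  x[9] = 15,  x[10] = 19,  x[11] = 23,  x[12] = 15,  x[13] = 23,  x[14] = 27,  x[15] = 7,  x[16] = 3,  x[17] = 3,  x[18] = 15,  x[19] = 27,  x[20] = 3,  x[21] = 27,  x[22] = 11,  x[23] = 7,  x[24] = 23,  x[25] = 23,  x[26] = 3,  x[27] = 11,  x[28] = 23,  x[29] = 11,  x[30] = 19,  x[31] = 7,  x[32] = 27,  x[33] = 27,  x[34] = 23,  x[35] = 19,  x[36] = 27,  x[37] = 19,  x[38] = 15,  x[39] = 7,  x[40] = 11,  x[41] = 11,  x[42] = 27,  x[43] = 15,  x[44] = 11,  x[45] = 15,  x[46] = 3,  x[47] = 7,  x[48] = 19,  x[49] = 19,  x[50] = 11.
Since (x[49], x[50]) = (x[1], x[2]) = (19, 11) (two consecutive terms determine the rest), the sequence is periodic with period 48.
(1857 - 1) mod 48 = 32, so x[1857] = x[33] = 27.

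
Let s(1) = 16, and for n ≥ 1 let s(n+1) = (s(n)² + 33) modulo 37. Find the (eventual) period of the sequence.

Computing terms: s(1) = 16; s(2) = 30; s(3) = 8; s(4) = 23; s(5) = 7; s(6) = 8.
Since s(6) = s(3) = 8, the sequence is eventually periodic: after a pre-period of length 2 it cycles with period 3.

3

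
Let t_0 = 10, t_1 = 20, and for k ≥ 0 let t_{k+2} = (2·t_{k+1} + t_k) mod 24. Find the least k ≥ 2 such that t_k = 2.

2

Computing terms: t_0 = 10, t_1 = 20, t_2 = 2, t_3 = 0, t_4 = 2, t_5 = 4, t_6 = 10, t_7 = 0, t_8 = 10, t_9 = 20.
The sequence repeats with period 8.
The value 2 first appears (with k ≥ 2) at t_2.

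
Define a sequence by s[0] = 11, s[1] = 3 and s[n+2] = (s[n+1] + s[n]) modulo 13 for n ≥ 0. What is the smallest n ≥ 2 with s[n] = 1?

2

We have s[0] = 11,  s[1] = 3,  s[2] = 1,  s[3] = 4,  s[4] = 5,  s[5] = 9,  s[6] = 1,  s[7] = 10,  s[8] = 11,  s[9] = 8,  s[10] = 6,  s[11] = 1,  s[12] = 7,  s[13] = 8,  s[14] = 2,  s[15] = 10,  s[16] = 12,  s[17] = 9,  s[18] = 8,  s[19] = 4,  s[20] = 12,  s[21] = 3,  s[22] = 2,  s[23] = 5,  s[24] = 7,  s[25] = 12,  s[26] = 6,  s[27] = 5,  s[28] = 11,  s[29] = 3.
The sequence repeats with period 28.
The value 1 first appears (with n ≥ 2) at s[2].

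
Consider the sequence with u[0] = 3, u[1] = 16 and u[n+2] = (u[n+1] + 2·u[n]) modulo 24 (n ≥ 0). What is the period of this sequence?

6

We have u[0] = 3; u[1] = 16; u[2] = 22; u[3] = 6; u[4] = 2; u[5] = 14; u[6] = 18; u[7] = 22; u[8] = 10; u[9] = 6; u[10] = 2.
Since (u[9], u[10]) = (u[3], u[4]) = (6, 2) (two consecutive terms determine the rest), the sequence is eventually periodic: after a pre-period of length 3 it cycles with period 6.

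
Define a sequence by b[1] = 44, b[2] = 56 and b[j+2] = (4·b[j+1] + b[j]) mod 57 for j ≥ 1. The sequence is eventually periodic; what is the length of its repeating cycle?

Listing terms: b[1] = 44; b[2] = 56; b[3] = 40; b[4] = 45; b[5] = 49; b[6] = 13; b[7] = 44; b[8] = 18; b[9] = 2; b[10] = 26; b[11] = 49; b[12] = 51; b[13] = 25; b[14] = 37; b[15] = 2; b[16] = 45; b[17] = 11; b[18] = 32; b[19] = 25; b[20] = 18; b[21] = 40; b[22] = 7; b[23] = 11; b[24] = 51; b[25] = 44; b[26] = 56.
Since (b[25], b[26]) = (b[1], b[2]) = (44, 56) (two consecutive terms determine the rest), the sequence is periodic with period 24.

24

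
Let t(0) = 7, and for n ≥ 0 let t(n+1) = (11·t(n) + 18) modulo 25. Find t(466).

t(0) = 7; t(1) = 20; t(2) = 13; t(3) = 11; t(4) = 14; t(5) = 22; t(6) = 10; t(7) = 3; t(8) = 1; t(9) = 4; t(10) = 12; t(11) = 0; t(12) = 18; t(13) = 16; t(14) = 19; t(15) = 2; t(16) = 15; t(17) = 8; t(18) = 6; t(19) = 9; t(20) = 17; t(21) = 5; t(22) = 23; t(23) = 21; t(24) = 24; t(25) = 7.
The sequence repeats with period 25.
So t(466) = t(0 + ((466-0) mod 25)) = t(16) = 15.

15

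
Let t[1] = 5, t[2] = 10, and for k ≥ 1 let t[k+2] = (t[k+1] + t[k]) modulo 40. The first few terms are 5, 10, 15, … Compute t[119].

Listing terms: t[1] = 5,  t[2] = 10,  t[3] = 15,  t[4] = 25,  t[5] = 0,  t[6] = 25,  t[7] = 25,  t[8] = 10,  t[9] = 35,  t[10] = 5,  t[11] = 0,  t[12] = 5,  t[13] = 5,  t[14] = 10.
The sequence repeats with period 12.
So t[119] = t[1 + ((119-1) mod 12)] = t[11] = 0.

0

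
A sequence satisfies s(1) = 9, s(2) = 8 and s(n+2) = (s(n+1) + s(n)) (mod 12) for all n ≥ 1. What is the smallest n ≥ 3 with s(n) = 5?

Listing terms: s(1) = 9; s(2) = 8; s(3) = 5; s(4) = 1; s(5) = 6; s(6) = 7; s(7) = 1; s(8) = 8; s(9) = 9; s(10) = 5; s(11) = 2; s(12) = 7; s(13) = 9; s(14) = 4; s(15) = 1; s(16) = 5; s(17) = 6; s(18) = 11; s(19) = 5; s(20) = 4; s(21) = 9; s(22) = 1; s(23) = 10; s(24) = 11; s(25) = 9; s(26) = 8.
Since (s(25), s(26)) = (s(1), s(2)) = (9, 8) (two consecutive terms determine the rest), the sequence is periodic with period 24.
The value 5 first appears (with n ≥ 3) at s(3).

3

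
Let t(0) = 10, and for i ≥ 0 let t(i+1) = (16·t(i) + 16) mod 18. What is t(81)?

10

Computing terms: t(0) = 10; t(1) = 14; t(2) = 6; t(3) = 4; t(4) = 8; t(5) = 0; t(6) = 16; t(7) = 2; t(8) = 12; t(9) = 10.
The sequence repeats with period 9.
So t(81) = t(0 + ((81-0) mod 9)) = t(0) = 10.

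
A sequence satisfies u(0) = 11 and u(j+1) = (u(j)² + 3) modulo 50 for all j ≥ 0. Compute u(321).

Computing terms: u(0) = 11, u(1) = 24, u(2) = 29, u(3) = 44, u(4) = 39, u(5) = 24.
Since u(5) = u(1) = 24, the sequence is eventually periodic: after a pre-period of length 1 it cycles with period 4.
For j ≥ 1, u(j) depends only on (j - 1) mod 4. (321 - 1) mod 4 = 0, so u(321) = u(1) = 24.

24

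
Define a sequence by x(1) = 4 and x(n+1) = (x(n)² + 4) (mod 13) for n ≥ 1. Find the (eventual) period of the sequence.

We have x(1) = 4,  x(2) = 7,  x(3) = 1,  x(4) = 5,  x(5) = 3,  x(6) = 0,  x(7) = 4.
Since x(7) = x(1) = 4, the sequence is periodic with period 6.

6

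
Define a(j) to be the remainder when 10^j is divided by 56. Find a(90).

8

We have a(1) = 10,  a(2) = 44,  a(3) = 48,  a(4) = 32,  a(5) = 40,  a(6) = 8,  a(7) = 24,  a(8) = 16,  a(9) = 48.
Since a(9) = a(3) = 48, the sequence is eventually periodic: after a pre-period of length 2 it cycles with period 6.
For j ≥ 3, a(j) depends only on (j - 3) mod 6. (90 - 3) mod 6 = 3, so a(90) = a(6) = 8.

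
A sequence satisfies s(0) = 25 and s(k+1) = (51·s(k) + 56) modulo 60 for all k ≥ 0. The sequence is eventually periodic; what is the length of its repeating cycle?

Listing terms: s(0) = 25; s(1) = 11; s(2) = 17; s(3) = 23; s(4) = 29; s(5) = 35; s(6) = 41; s(7) = 47; s(8) = 53; s(9) = 59; s(10) = 5; s(11) = 11.
Since s(11) = s(1) = 11, the sequence is eventually periodic: after a pre-period of length 1 it cycles with period 10.

10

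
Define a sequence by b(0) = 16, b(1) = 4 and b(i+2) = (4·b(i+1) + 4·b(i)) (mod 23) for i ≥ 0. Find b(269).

19

Listing terms: b(0) = 16,  b(1) = 4,  b(2) = 11,  b(3) = 14,  b(4) = 8,  b(5) = 19,  b(6) = 16,  b(7) = 2,  b(8) = 3,  b(9) = 20,  b(10) = 0,  b(11) = 11,  b(12) = 21,  b(13) = 13,  b(14) = 21,  b(15) = 21,  b(16) = 7,  b(17) = 20,  b(18) = 16,  b(19) = 6,  b(20) = 19,  b(21) = 8,  b(22) = 16,  b(23) = 4.
The sequence repeats with period 22.
So b(269) = b(0 + ((269-0) mod 22)) = b(5) = 19.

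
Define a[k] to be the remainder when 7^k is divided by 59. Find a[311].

57

Listing terms: a[0] = 1; a[1] = 7; a[2] = 49; a[3] = 48; a[4] = 41; a[5] = 51; a[6] = 3; a[7] = 21; a[8] = 29; a[9] = 26; a[10] = 5; a[11] = 35; a[12] = 9; a[13] = 4; a[14] = 28; a[15] = 19; a[16] = 15; a[17] = 46; a[18] = 27; a[19] = 12; a[20] = 25; a[21] = 57; a[22] = 45; a[23] = 20; a[24] = 22; a[25] = 36; a[26] = 16; a[27] = 53; a[28] = 17; a[29] = 1.
The sequence repeats with period 29.
So a[311] = a[0 + ((311-0) mod 29)] = a[21] = 57.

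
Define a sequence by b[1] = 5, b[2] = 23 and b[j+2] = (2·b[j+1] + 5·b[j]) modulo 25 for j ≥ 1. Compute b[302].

We have b[1] = 5; b[2] = 23; b[3] = 21; b[4] = 7; b[5] = 19; b[6] = 23; b[7] = 16; b[8] = 22; b[9] = 24; b[10] = 8; b[11] = 11; b[12] = 12; b[13] = 4; b[14] = 18; b[15] = 6; b[16] = 2; b[17] = 9; b[18] = 3; b[19] = 1; b[20] = 17; b[21] = 14; b[22] = 13; b[23] = 21; b[24] = 7.
Since (b[23], b[24]) = (b[3], b[4]) = (21, 7) (two consecutive terms determine the rest), the sequence is eventually periodic: after a pre-period of length 2 it cycles with period 20.
For j ≥ 3, b[j] depends only on (j - 3) mod 20. (302 - 3) mod 20 = 19, so b[302] = b[22] = 13.

13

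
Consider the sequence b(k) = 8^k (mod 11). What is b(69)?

7

Listing terms: b(0) = 1,  b(1) = 8,  b(2) = 9,  b(3) = 6,  b(4) = 4,  b(5) = 10,  b(6) = 3,  b(7) = 2,  b(8) = 5,  b(9) = 7,  b(10) = 1.
The sequence repeats with period 10.
So b(69) = b(0 + ((69-0) mod 10)) = b(9) = 7.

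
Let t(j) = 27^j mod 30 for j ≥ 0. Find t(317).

27

t(0) = 1; t(1) = 27; t(2) = 9; t(3) = 3; t(4) = 21; t(5) = 27.
Since t(5) = t(1) = 27, the sequence is eventually periodic: after a pre-period of length 1 it cycles with period 4.
For j ≥ 1, t(j) depends only on (j - 1) mod 4. (317 - 1) mod 4 = 0, so t(317) = t(1) = 27.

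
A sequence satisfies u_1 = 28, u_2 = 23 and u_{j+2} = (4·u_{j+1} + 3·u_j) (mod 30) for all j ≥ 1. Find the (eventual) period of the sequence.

24

Listing terms: u_1 = 28,  u_2 = 23,  u_3 = 26,  u_4 = 23,  u_5 = 20,  u_6 = 29,  u_7 = 26,  u_8 = 11,  u_9 = 2,  u_{10} = 11,  u_{11} = 20,  u_{12} = 23,  u_{13} = 2,  u_{14} = 17,  u_{15} = 14,  u_{16} = 17,  u_{17} = 20,  u_{18} = 11,  u_{19} = 14,  u_{20} = 29,  u_{21} = 8,  u_{22} = 29,  u_{23} = 20,  u_{24} = 17,  u_{25} = 8,  u_{26} = 23,  u_{27} = 26.
Since (u_{26}, u_{27}) = (u_2, u_3) = (23, 26) (two consecutive terms determine the rest), the sequence is eventually periodic: after a pre-period of length 1 it cycles with period 24.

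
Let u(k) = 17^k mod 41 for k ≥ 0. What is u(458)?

We have u(0) = 1,  u(1) = 17,  u(2) = 2,  u(3) = 34,  u(4) = 4,  u(5) = 27,  u(6) = 8,  u(7) = 13,  u(8) = 16,  u(9) = 26,  u(10) = 32,  u(11) = 11,  u(12) = 23,  u(13) = 22,  u(14) = 5,  u(15) = 3,  u(16) = 10,  u(17) = 6,  u(18) = 20,  u(19) = 12,  u(20) = 40,  u(21) = 24,  u(22) = 39,  u(23) = 7,  u(24) = 37,  u(25) = 14,  u(26) = 33,  u(27) = 28,  u(28) = 25,  u(29) = 15,  u(30) = 9,  u(31) = 30,  u(32) = 18,  u(33) = 19,  u(34) = 36,  u(35) = 38,  u(36) = 31,  u(37) = 35,  u(38) = 21,  u(39) = 29,  u(40) = 1.
The sequence repeats with period 40.
So u(458) = u(0 + ((458-0) mod 40)) = u(18) = 20.

20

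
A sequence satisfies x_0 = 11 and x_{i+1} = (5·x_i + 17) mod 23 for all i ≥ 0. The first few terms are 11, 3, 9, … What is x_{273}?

We have x_0 = 11,  x_1 = 3,  x_2 = 9,  x_3 = 16,  x_4 = 5,  x_5 = 19,  x_6 = 20,  x_7 = 2,  x_8 = 4,  x_9 = 14,  x_{10} = 18,  x_{11} = 15,  x_{12} = 0,  x_{13} = 17,  x_{14} = 10,  x_{15} = 21,  x_{16} = 7,  x_{17} = 6,  x_{18} = 1,  x_{19} = 22,  x_{20} = 12,  x_{21} = 8,  x_{22} = 11.
The sequence repeats with period 22.
So x_{273} = x_{0 + ((273-0) mod 22)} = x_9 = 14.

14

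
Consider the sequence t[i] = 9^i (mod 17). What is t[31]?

2

We have t[0] = 1; t[1] = 9; t[2] = 13; t[3] = 15; t[4] = 16; t[5] = 8; t[6] = 4; t[7] = 2; t[8] = 1.
Since t[8] = t[0] = 1, the sequence is periodic with period 8.
So t[31] = t[0 + ((31-0) mod 8)] = t[7] = 2.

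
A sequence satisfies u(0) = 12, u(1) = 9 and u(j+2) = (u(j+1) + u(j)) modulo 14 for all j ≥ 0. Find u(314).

7

u(0) = 12, u(1) = 9, u(2) = 7, u(3) = 2, u(4) = 9, u(5) = 11, u(6) = 6, u(7) = 3, u(8) = 9, u(9) = 12, u(10) = 7, u(11) = 5, u(12) = 12, u(13) = 3, u(14) = 1, u(15) = 4, u(16) = 5, u(17) = 9, u(18) = 0, u(19) = 9, u(20) = 9, u(21) = 4, u(22) = 13, u(23) = 3, u(24) = 2, u(25) = 5, u(26) = 7, u(27) = 12, u(28) = 5, u(29) = 3, u(30) = 8, u(31) = 11, u(32) = 5, u(33) = 2, u(34) = 7, u(35) = 9, u(36) = 2, u(37) = 11, u(38) = 13, u(39) = 10, u(40) = 9, u(41) = 5, u(42) = 0, u(43) = 5, u(44) = 5, u(45) = 10, u(46) = 1, u(47) = 11, u(48) = 12, u(49) = 9.
Since (u(48), u(49)) = (u(0), u(1)) = (12, 9) (two consecutive terms determine the rest), the sequence is periodic with period 48.
So u(314) = u(0 + ((314-0) mod 48)) = u(26) = 7.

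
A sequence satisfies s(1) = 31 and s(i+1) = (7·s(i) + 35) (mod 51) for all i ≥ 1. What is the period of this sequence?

3

We have s(1) = 31; s(2) = 48; s(3) = 14; s(4) = 31.
The sequence repeats with period 3.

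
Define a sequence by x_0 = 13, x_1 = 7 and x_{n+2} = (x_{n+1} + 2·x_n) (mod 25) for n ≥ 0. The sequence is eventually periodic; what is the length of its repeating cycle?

We have x_0 = 13; x_1 = 7; x_2 = 8; x_3 = 22; x_4 = 13; x_5 = 7.
Since (x_4, x_5) = (x_0, x_1) = (13, 7) (two consecutive terms determine the rest), the sequence is periodic with period 4.

4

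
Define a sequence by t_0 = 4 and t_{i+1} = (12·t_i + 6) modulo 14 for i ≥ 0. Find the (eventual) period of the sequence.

We have t_0 = 4; t_1 = 12; t_2 = 10; t_3 = 0; t_4 = 6; t_5 = 8; t_6 = 4.
Since t_6 = t_0 = 4, the sequence is periodic with period 6.

6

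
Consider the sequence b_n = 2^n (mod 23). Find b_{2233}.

b_1 = 2,  b_2 = 4,  b_3 = 8,  b_4 = 16,  b_5 = 9,  b_6 = 18,  b_7 = 13,  b_8 = 3,  b_9 = 6,  b_{10} = 12,  b_{11} = 1,  b_{12} = 2.
Since b_{12} = b_1 = 2, the sequence is periodic with period 11.
So b_{2233} = b_{1 + ((2233-1) mod 11)} = b_{11} = 1.

1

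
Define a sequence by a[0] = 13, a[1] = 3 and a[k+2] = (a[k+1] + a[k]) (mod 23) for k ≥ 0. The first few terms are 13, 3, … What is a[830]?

Computing terms: a[0] = 13,  a[1] = 3,  a[2] = 16,  a[3] = 19,  a[4] = 12,  a[5] = 8,  a[6] = 20,  a[7] = 5,  a[8] = 2,  a[9] = 7,  a[10] = 9,  a[11] = 16,  a[12] = 2,  a[13] = 18,  a[14] = 20,  a[15] = 15,  a[16] = 12,  a[17] = 4,  a[18] = 16,  a[19] = 20,  a[20] = 13,  a[21] = 10,  a[22] = 0,  a[23] = 10,  a[24] = 10,  a[25] = 20,  a[26] = 7,  a[27] = 4,  a[28] = 11,  a[29] = 15,  a[30] = 3,  a[31] = 18,  a[32] = 21,  a[33] = 16,  a[34] = 14,  a[35] = 7,  a[36] = 21,  a[37] = 5,  a[38] = 3,  a[39] = 8,  a[40] = 11,  a[41] = 19,  a[42] = 7,  a[43] = 3,  a[44] = 10,  a[45] = 13,  a[46] = 0,  a[47] = 13,  a[48] = 13,  a[49] = 3.
The sequence repeats with period 48.
So a[830] = a[0 + ((830-0) mod 48)] = a[14] = 20.

20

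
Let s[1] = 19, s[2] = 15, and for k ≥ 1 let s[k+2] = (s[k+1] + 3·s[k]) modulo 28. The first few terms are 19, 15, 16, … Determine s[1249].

19

Listing terms: s[1] = 19,  s[2] = 15,  s[3] = 16,  s[4] = 5,  s[5] = 25,  s[6] = 12,  s[7] = 3,  s[8] = 11,  s[9] = 20,  s[10] = 25,  s[11] = 1,  s[12] = 20,  s[13] = 23,  s[14] = 27,  s[15] = 12,  s[16] = 9,  s[17] = 17,  s[18] = 16,  s[19] = 11,  s[20] = 3,  s[21] = 8,  s[22] = 17,  s[23] = 13,  s[24] = 8,  s[25] = 19,  s[26] = 15.
Since (s[25], s[26]) = (s[1], s[2]) = (19, 15) (two consecutive terms determine the rest), the sequence is periodic with period 24.
(1249 - 1) mod 24 = 0, so s[1249] = s[1] = 19.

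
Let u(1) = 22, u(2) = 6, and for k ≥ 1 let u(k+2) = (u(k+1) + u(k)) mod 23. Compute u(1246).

Computing terms: u(1) = 22, u(2) = 6, u(3) = 5, u(4) = 11, u(5) = 16, u(6) = 4, u(7) = 20, u(8) = 1, u(9) = 21, u(10) = 22, u(11) = 20, u(12) = 19, u(13) = 16, u(14) = 12, u(15) = 5, u(16) = 17, u(17) = 22, u(18) = 16, u(19) = 15, u(20) = 8, u(21) = 0, u(22) = 8, u(23) = 8, u(24) = 16, u(25) = 1, u(26) = 17, u(27) = 18, u(28) = 12, u(29) = 7, u(30) = 19, u(31) = 3, u(32) = 22, u(33) = 2, u(34) = 1, u(35) = 3, u(36) = 4, u(37) = 7, u(38) = 11, u(39) = 18, u(40) = 6, u(41) = 1, u(42) = 7, u(43) = 8, u(44) = 15, u(45) = 0, u(46) = 15, u(47) = 15, u(48) = 7, u(49) = 22, u(50) = 6.
Since (u(49), u(50)) = (u(1), u(2)) = (22, 6) (two consecutive terms determine the rest), the sequence is periodic with period 48.
So u(1246) = u(1 + ((1246-1) mod 48)) = u(46) = 15.

15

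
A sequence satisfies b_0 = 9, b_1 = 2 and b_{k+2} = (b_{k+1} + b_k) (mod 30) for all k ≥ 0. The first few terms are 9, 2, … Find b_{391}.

8

b_0 = 9, b_1 = 2, b_2 = 11, b_3 = 13, b_4 = 24, b_5 = 7, b_6 = 1, b_7 = 8, b_8 = 9, b_9 = 17, b_{10} = 26, b_{11} = 13, b_{12} = 9, b_{13} = 22, b_{14} = 1, b_{15} = 23, b_{16} = 24, b_{17} = 17, b_{18} = 11, b_{19} = 28, b_{20} = 9, b_{21} = 7, b_{22} = 16, b_{23} = 23, b_{24} = 9, b_{25} = 2.
Since (b_{24}, b_{25}) = (b_0, b_1) = (9, 2) (two consecutive terms determine the rest), the sequence is periodic with period 24.
So b_{391} = b_{0 + ((391-0) mod 24)} = b_7 = 8.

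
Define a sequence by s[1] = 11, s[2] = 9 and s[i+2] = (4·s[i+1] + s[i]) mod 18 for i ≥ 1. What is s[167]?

7

Computing terms: s[1] = 11; s[2] = 9; s[3] = 11; s[4] = 17; s[5] = 7; s[6] = 9; s[7] = 7; s[8] = 1; s[9] = 11; s[10] = 9.
The sequence repeats with period 8.
(167 - 1) mod 8 = 6, so s[167] = s[7] = 7.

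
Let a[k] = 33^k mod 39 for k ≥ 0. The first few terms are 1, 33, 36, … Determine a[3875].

Listing terms: a[0] = 1; a[1] = 33; a[2] = 36; a[3] = 18; a[4] = 9; a[5] = 24; a[6] = 12; a[7] = 6; a[8] = 3; a[9] = 21; a[10] = 30; a[11] = 15; a[12] = 27; a[13] = 33.
Since a[13] = a[1] = 33, the sequence is eventually periodic: after a pre-period of length 1 it cycles with period 12.
For k ≥ 1, a[k] depends only on (k - 1) mod 12. (3875 - 1) mod 12 = 10, so a[3875] = a[11] = 15.

15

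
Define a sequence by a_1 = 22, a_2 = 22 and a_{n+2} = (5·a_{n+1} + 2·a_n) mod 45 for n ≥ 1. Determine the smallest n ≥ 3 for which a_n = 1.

15

a_1 = 22, a_2 = 22, a_3 = 19, a_4 = 4, a_5 = 13, a_6 = 28, a_7 = 31, a_8 = 31, a_9 = 37, a_{10} = 22, a_{11} = 4, a_{12} = 19, a_{13} = 13, a_{14} = 13, a_{15} = 1, a_{16} = 31, a_{17} = 22, a_{18} = 37, a_{19} = 4, a_{20} = 4, a_{21} = 28, a_{22} = 13, a_{23} = 31, a_{24} = 1, a_{25} = 22, a_{26} = 22.
Since (a_{25}, a_{26}) = (a_1, a_2) = (22, 22) (two consecutive terms determine the rest), the sequence is periodic with period 24.
The value 1 first appears (with n ≥ 3) at a_{15}.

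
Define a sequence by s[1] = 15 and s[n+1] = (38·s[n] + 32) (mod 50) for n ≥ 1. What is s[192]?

26

s[1] = 15, s[2] = 2, s[3] = 8, s[4] = 36, s[5] = 0, s[6] = 32, s[7] = 48, s[8] = 6, s[9] = 10, s[10] = 12, s[11] = 38, s[12] = 26, s[13] = 20, s[14] = 42, s[15] = 28, s[16] = 46, s[17] = 30, s[18] = 22, s[19] = 18, s[20] = 16, s[21] = 40, s[22] = 2.
Since s[22] = s[2] = 2, the sequence is eventually periodic: after a pre-period of length 1 it cycles with period 20.
For n ≥ 2, s[n] depends only on (n - 2) mod 20. (192 - 2) mod 20 = 10, so s[192] = s[12] = 26.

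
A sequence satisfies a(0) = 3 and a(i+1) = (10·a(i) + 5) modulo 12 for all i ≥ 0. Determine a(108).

a(0) = 3, a(1) = 11, a(2) = 7, a(3) = 3.
The sequence repeats with period 3.
So a(108) = a(0 + ((108-0) mod 3)) = a(0) = 3.

3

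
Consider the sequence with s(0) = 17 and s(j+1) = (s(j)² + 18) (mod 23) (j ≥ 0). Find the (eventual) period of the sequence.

3

Computing terms: s(0) = 17,  s(1) = 8,  s(2) = 13,  s(3) = 3,  s(4) = 4,  s(5) = 11,  s(6) = 1,  s(7) = 19,  s(8) = 11.
Since s(8) = s(5) = 11, the sequence is eventually periodic: after a pre-period of length 5 it cycles with period 3.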